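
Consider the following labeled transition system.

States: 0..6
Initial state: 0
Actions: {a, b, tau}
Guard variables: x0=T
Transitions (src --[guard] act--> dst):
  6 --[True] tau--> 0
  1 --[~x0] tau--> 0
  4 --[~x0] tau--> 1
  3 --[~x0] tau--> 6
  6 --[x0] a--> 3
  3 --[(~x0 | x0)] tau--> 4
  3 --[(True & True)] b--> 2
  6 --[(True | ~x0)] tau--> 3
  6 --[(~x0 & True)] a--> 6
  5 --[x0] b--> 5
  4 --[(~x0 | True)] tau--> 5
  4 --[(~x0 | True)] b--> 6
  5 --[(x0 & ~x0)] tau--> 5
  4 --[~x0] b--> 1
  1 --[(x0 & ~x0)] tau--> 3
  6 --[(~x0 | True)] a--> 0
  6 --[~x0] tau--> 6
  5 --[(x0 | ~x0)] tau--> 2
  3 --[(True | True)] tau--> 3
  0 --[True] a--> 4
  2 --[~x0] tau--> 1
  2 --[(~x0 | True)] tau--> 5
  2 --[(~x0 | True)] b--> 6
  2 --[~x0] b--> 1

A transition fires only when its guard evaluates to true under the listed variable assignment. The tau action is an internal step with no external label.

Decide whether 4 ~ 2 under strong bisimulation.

Refine partition for ~:
  round 0: {{0,1,2,3,4,5,6}}
  round 1: {{0},{1},{2,3,4,5},{6}}
  round 2: {{0},{1},{2,4},{3,5},{6}}
  round 3: {{0},{1},{2,4},{3},{5},{6}}
stable after 4 split(s): 6 block(s)
class of 4: {2,4}; class of 2: {2,4}

Answer: BISIMILAR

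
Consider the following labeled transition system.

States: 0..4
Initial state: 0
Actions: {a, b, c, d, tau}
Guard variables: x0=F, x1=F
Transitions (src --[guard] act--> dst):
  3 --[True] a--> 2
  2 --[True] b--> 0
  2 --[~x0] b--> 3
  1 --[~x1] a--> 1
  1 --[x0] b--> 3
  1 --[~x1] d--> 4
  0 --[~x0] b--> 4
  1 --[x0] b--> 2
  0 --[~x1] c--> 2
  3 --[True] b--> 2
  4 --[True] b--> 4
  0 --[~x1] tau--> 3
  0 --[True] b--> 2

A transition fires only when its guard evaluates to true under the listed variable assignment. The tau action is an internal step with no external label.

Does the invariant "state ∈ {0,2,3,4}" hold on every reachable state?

Allowed set {0,2,3,4}
Reachable = {0,2,3,4}
  0: ok
  2: ok
  3: ok
  4: ok

Answer: INVARIANT HOLDS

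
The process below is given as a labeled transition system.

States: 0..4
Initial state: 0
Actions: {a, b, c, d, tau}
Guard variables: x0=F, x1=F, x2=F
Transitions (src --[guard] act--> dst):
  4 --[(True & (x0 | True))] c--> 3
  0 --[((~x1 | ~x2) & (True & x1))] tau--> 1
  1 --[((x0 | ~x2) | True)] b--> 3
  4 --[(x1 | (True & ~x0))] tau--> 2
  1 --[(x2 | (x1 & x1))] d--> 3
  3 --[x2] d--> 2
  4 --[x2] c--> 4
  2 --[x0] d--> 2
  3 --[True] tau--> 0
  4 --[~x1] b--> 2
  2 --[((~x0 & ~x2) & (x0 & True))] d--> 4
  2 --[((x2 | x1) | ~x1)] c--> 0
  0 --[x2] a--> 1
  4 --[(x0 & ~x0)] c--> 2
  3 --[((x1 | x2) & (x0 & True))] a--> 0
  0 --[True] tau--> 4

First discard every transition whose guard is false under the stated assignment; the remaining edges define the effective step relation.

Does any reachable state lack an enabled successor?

Reach set: {0,2,3,4}
  0: tau→4  [deg 1]
  2: c→0  [deg 1]
  3: tau→0  [deg 1]
  4: b→2  c→3  tau→2  [deg 3]

Answer: DEADLOCK-FREE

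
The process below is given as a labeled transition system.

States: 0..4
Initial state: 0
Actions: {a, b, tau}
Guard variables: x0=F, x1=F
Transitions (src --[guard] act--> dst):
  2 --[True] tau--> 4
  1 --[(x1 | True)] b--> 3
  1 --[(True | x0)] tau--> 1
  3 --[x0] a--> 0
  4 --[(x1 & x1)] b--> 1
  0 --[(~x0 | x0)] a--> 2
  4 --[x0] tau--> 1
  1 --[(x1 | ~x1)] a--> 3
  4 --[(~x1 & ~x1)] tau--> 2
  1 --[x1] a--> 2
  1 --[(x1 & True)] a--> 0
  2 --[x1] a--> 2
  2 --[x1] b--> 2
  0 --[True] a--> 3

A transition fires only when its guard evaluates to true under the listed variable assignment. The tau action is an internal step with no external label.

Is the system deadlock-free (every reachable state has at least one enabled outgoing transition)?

Reach set: {0,2,3,4}
  0: a→2  a→3  [2 exit(s)]
  2: tau→4  [1 exit(s)]
  3: ∅  [deadlock]
  4: tau→2  [1 exit(s)]
trace reaching 3: a

Answer: DEADLOCK at state 3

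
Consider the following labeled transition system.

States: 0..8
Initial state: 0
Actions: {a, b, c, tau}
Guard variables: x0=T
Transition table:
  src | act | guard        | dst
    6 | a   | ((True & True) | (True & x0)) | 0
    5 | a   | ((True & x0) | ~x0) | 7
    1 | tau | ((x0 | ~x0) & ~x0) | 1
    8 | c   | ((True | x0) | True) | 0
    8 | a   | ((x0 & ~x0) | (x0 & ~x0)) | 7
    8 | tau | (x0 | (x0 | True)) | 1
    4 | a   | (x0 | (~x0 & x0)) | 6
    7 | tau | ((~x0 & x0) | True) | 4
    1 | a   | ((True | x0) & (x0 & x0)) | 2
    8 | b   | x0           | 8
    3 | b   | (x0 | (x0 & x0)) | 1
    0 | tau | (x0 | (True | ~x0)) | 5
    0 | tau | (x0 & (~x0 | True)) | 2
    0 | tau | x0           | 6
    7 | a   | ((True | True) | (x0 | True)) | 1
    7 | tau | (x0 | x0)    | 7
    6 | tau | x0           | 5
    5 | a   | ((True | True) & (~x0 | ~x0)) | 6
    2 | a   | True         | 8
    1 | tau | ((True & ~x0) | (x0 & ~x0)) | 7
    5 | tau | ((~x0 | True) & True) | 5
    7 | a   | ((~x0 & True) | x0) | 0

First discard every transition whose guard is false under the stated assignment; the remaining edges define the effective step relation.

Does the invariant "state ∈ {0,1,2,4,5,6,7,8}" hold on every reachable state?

Answer: INVARIANT HOLDS

Trace:
Inv-set: {0,1,2,4,5,6,7,8}
Reachable = {0,1,2,4,5,6,7,8}
  0: ✓
  1: ✓
  2: ✓
  4: ✓
  5: ✓
  6: ✓
  7: ✓
  8: ✓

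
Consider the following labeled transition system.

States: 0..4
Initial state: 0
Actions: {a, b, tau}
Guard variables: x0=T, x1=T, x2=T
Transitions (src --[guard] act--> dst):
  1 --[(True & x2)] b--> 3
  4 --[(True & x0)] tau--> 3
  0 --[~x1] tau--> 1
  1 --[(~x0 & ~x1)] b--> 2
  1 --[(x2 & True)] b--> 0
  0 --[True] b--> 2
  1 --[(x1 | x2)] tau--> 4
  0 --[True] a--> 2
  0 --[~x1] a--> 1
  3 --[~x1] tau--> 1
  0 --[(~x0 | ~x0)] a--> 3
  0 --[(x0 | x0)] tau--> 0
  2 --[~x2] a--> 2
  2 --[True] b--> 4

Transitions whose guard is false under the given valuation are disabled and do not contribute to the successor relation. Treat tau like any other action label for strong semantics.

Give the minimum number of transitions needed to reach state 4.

Answer: 2

Analysis:
Layered search for 4:
  Layer 0: {0}
  Layer 1: {2}
  Layer 2: {4}
4 enters at depth 2; path a·b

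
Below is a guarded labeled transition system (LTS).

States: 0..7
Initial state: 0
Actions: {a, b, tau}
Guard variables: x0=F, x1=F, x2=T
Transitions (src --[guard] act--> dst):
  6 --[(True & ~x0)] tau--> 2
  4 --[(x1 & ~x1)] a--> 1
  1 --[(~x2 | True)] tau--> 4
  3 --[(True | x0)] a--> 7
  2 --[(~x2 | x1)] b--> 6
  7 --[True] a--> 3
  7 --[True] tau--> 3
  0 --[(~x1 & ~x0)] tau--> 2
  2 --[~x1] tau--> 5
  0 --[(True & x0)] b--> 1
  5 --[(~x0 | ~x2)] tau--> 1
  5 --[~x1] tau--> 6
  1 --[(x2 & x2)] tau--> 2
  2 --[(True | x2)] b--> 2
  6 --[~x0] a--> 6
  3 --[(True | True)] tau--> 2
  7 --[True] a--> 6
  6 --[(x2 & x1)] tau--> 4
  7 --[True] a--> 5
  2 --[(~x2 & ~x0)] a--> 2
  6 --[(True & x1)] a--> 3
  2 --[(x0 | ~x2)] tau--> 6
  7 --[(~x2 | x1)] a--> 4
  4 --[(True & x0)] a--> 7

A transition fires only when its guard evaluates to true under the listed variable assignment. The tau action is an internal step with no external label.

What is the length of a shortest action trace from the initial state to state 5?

Answer: 2

Trace:
BFS to 5:
  depth 0: {0}
  depth 1: {2}
  depth 2: {5}
depth(5)=2, e.g. tau·tau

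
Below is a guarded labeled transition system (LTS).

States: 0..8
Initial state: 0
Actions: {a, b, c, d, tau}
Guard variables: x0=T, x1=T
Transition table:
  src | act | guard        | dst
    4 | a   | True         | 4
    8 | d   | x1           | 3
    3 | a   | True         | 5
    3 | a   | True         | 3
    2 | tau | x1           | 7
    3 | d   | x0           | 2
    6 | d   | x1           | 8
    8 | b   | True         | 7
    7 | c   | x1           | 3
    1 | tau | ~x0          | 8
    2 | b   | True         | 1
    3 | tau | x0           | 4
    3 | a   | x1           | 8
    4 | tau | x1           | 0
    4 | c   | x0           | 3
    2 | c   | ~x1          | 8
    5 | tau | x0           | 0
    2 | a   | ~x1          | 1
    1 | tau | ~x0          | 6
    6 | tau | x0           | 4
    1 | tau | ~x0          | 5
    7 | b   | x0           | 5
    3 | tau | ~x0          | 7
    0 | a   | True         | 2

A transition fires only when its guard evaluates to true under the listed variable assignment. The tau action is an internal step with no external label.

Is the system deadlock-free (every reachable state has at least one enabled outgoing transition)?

Answer: DEADLOCK at state 1

Trace:
Reach set: {0,1,2,3,4,5,7,8}
  0: a→2  [deg 1]
  1: ∅  [no exit]
  2: b→1  tau→7  [deg 2]
  3: a→3  a→5  a→8  d→2  tau→4  [deg 5]
  4: a→4  c→3  tau→0  [deg 3]
  5: tau→0  [deg 1]
  7: b→5  c→3  [deg 2]
  8: b→7  d→3  [deg 2]
trace reaching 1: a·b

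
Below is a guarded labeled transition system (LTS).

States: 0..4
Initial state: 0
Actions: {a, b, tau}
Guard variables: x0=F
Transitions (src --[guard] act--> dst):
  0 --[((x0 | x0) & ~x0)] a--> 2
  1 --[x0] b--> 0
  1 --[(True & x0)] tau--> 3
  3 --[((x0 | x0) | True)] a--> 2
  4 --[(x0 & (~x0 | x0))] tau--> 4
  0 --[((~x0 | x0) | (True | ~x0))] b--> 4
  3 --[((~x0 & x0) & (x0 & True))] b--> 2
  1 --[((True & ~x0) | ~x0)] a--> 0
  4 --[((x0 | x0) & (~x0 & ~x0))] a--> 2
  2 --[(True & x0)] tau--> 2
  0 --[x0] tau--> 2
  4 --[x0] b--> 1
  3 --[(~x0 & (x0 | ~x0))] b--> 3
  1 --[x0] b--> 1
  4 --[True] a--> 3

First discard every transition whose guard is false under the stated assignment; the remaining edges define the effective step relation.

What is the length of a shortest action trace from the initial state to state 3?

Answer: 2

Trace:
Breadth-first toward 3:
  Layer 0: {0}
  Layer 1: {4}
  Layer 2: {3}
depth(3)=2, e.g. b·a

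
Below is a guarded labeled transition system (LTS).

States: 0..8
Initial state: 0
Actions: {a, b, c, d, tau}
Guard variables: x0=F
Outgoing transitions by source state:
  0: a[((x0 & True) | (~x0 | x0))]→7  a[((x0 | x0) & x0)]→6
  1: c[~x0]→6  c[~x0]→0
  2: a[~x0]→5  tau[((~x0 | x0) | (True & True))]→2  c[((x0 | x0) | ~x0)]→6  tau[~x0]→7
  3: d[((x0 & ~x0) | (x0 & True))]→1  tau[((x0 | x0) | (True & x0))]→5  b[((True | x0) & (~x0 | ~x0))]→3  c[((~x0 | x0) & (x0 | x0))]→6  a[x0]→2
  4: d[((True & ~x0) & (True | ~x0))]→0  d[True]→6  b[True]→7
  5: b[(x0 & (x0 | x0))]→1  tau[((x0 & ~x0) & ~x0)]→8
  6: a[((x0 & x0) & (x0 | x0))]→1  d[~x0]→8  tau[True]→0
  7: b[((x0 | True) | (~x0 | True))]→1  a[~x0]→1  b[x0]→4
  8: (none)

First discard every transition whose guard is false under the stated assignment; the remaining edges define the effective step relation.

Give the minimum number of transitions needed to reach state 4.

Layered search for 4:
  Layer 0: {0}
  Layer 1: {7}
  Layer 2: {1}
  Layer 3: {6}
  Layer 4: {8}
4 never appears.

Answer: UNREACHABLE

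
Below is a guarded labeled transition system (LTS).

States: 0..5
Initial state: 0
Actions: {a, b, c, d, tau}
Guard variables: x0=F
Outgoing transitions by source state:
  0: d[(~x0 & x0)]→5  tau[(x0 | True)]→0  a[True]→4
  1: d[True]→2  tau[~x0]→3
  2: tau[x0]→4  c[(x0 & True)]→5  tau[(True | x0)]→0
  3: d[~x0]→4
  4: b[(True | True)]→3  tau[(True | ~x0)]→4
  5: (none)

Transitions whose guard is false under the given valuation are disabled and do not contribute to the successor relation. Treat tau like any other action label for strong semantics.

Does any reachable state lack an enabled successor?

Answer: DEADLOCK-FREE

Analysis:
Reachable = {0,3,4}
  0: a→4  tau→0  [2 out]
  3: d→4  [1 out]
  4: b→3  tau→4  [2 out]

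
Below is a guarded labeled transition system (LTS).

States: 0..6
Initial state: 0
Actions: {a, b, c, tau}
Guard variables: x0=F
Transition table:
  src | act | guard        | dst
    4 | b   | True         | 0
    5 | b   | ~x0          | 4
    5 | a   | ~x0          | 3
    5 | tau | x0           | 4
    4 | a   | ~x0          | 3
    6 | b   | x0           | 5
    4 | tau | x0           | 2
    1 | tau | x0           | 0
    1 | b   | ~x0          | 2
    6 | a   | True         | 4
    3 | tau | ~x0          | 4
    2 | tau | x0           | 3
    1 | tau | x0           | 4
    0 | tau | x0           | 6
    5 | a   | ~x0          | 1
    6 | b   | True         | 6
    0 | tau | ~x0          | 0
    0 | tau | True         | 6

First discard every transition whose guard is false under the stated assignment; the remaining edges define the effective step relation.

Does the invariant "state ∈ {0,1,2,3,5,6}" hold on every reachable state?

Safe = {0,1,2,3,5,6}
Reachable = {0,3,4,6}
  0: safe
  3: safe
  4: VIOLATES
  6: safe
counterexample path to 4: tau·a

Answer: INVARIANT VIOLATED at state 4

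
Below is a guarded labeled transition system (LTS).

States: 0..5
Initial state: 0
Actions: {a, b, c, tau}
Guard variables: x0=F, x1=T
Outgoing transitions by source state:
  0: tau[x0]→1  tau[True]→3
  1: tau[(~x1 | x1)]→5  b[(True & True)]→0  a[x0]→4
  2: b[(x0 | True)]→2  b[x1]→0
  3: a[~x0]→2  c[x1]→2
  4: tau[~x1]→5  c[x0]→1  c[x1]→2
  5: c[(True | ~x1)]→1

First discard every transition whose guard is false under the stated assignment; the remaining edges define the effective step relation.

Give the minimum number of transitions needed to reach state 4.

Answer: UNREACHABLE

Analysis:
Layered search for 4:
  Layer 0: {0}
  Layer 1: {3}
  Layer 2: {2}
4 never appears.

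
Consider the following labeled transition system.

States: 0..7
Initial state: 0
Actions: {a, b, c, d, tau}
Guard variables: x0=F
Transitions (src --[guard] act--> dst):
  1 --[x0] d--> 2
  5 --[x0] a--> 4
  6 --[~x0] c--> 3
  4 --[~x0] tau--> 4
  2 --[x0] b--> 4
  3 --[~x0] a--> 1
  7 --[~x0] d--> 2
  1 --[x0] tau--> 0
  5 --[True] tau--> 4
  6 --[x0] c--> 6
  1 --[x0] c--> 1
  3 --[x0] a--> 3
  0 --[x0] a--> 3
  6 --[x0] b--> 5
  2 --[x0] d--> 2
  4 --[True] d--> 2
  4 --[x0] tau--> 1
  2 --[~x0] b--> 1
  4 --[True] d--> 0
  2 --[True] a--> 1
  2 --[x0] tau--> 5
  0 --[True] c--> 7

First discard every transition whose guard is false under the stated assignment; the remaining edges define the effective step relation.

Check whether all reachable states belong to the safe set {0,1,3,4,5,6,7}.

Answer: INVARIANT VIOLATED at state 2

Trace:
Inv-set: {0,1,3,4,5,6,7}
R = {0,1,2,7}
  0: safe
  1: safe
  2: VIOLATES
  7: safe
reach 2 via c·d — violates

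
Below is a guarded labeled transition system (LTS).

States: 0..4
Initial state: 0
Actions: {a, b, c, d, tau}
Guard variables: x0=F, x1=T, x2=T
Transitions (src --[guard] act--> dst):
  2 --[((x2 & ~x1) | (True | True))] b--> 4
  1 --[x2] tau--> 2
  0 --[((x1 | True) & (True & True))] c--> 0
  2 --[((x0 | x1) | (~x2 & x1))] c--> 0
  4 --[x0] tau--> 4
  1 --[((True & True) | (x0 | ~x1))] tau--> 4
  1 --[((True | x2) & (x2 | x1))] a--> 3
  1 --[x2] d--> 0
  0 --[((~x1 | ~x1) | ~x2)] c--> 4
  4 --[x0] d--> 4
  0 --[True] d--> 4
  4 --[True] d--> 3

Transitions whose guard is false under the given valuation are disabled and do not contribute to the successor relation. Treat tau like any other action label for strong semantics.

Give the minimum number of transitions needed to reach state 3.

Layered search for 3:
  depth 0: {0}
  depth 1: {4}
  depth 2: {3}
3 enters at depth 2; path d·d

Answer: 2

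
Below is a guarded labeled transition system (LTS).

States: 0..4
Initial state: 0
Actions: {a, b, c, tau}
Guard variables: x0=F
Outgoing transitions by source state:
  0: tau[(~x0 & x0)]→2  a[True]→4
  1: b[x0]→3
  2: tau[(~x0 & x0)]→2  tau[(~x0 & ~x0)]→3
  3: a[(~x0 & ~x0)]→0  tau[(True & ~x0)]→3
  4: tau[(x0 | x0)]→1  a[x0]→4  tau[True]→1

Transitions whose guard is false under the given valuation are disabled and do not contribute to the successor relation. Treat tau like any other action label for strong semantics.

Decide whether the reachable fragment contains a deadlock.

Answer: DEADLOCK at state 1

Working:
R = {0,1,4}
  0: a→4  [1 exit(s)]
  1: ∅  [STUCK]
  4: tau→1  [1 exit(s)]
Path to 1: a·tau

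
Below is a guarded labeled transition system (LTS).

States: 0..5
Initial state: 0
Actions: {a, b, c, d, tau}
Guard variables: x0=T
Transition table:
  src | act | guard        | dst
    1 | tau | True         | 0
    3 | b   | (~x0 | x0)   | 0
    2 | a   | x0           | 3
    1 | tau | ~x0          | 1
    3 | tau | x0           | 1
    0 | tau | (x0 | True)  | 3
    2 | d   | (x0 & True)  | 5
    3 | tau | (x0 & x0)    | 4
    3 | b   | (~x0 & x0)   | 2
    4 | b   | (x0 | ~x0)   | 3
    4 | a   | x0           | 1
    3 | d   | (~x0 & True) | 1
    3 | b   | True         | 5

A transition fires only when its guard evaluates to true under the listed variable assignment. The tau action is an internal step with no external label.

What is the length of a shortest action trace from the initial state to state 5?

Answer: 2

Analysis:
Breadth-first toward 5:
  L0 = {0}
  L1 = {3}
  L2 = {1,4,5}
5 enters at depth 2; path tau·b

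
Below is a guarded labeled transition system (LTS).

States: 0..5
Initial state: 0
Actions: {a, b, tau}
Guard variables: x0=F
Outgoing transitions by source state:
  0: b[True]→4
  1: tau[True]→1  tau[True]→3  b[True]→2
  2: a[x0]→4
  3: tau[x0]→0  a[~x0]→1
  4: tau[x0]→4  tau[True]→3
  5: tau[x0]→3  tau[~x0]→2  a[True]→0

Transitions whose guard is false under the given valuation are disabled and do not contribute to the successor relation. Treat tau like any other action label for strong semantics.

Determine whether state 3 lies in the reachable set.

Answer: REACHABLE

Trace:
After dropping false guards: 8 live edges.
Layer 0: {0}
Layer 1: {4}  now seen {0,4}
Layer 2: {3}  now seen {0,3,4}
Layer 3: {1}  now seen {0,1,3,4}
Layer 4: {2}  now seen {0,1,2,3,4}
R = {0,1,2,3,4}
trace reaching 3: b·tau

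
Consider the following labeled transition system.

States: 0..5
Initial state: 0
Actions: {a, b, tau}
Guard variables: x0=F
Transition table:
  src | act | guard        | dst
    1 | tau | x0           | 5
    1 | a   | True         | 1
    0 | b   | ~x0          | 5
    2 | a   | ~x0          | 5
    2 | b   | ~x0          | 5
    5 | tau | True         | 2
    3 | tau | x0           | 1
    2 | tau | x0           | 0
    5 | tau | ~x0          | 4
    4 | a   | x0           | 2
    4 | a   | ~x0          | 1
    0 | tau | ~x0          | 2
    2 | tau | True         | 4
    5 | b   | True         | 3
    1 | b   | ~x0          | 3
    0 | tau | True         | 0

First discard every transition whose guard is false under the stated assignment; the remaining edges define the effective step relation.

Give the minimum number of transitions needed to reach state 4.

BFS to 4:
  L0 = {0}
  L1 = {2,5}
  L2 = {3,4}
depth(4)=2, e.g. b·tau

Answer: 2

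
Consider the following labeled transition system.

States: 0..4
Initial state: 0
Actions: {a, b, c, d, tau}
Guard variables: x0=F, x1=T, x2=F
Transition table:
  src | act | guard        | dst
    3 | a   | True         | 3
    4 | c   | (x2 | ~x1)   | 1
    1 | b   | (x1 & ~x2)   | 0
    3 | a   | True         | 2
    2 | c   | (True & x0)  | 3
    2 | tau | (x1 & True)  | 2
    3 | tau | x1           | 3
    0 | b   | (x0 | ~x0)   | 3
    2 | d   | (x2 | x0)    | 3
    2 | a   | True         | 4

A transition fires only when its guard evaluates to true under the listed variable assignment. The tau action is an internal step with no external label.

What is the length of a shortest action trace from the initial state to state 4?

Answer: 3

Working:
BFS to 4:
  Layer 0: {0}
  Layer 1: {3}
  Layer 2: {2}
  Layer 3: {4}
4 enters at depth 3; path b·a·a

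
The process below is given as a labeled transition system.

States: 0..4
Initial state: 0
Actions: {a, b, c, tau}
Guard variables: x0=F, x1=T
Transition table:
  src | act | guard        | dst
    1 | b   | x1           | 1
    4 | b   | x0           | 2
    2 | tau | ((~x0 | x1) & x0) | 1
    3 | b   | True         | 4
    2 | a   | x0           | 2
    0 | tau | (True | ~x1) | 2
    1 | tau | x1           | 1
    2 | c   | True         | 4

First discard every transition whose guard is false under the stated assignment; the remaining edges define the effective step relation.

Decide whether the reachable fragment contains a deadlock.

Reach set: {0,2,4}
  0: tau→2  [1 exit(s)]
  2: c→4  [1 exit(s)]
  4: ∅  [STUCK]
trace reaching 4: tau·c

Answer: DEADLOCK at state 4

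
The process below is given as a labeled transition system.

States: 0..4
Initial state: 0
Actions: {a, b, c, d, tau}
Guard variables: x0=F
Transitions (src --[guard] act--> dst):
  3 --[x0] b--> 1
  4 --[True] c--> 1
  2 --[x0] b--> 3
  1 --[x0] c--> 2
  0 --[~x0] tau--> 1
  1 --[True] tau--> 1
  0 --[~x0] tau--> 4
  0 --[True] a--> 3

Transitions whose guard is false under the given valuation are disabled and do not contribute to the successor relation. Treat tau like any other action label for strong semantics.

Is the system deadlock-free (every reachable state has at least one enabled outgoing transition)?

R = {0,1,3,4}
  0: a→3  tau→1  tau→4  [deg 3]
  1: tau→1  [deg 1]
  3: ∅  [no exit]
  4: c→1  [deg 1]
witness 3: a

Answer: DEADLOCK at state 3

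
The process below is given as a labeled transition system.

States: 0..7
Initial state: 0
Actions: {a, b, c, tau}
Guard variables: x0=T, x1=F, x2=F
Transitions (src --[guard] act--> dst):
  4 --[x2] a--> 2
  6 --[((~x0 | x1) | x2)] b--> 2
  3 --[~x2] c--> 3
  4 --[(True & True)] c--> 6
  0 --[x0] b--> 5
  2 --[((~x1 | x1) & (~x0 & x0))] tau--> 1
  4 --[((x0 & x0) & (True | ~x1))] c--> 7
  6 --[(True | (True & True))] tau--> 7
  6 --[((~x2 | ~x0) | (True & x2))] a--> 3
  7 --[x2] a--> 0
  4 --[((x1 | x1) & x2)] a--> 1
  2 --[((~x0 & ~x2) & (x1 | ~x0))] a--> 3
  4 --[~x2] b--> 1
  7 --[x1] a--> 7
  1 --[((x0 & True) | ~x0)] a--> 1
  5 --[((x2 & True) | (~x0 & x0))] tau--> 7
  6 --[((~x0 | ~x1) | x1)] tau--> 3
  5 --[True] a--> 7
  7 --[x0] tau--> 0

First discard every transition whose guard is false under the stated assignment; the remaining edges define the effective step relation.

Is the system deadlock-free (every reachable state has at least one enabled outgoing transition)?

R = {0,5,7}
  0: b→5  [1 out]
  5: a→7  [1 out]
  7: tau→0  [1 out]

Answer: DEADLOCK-FREE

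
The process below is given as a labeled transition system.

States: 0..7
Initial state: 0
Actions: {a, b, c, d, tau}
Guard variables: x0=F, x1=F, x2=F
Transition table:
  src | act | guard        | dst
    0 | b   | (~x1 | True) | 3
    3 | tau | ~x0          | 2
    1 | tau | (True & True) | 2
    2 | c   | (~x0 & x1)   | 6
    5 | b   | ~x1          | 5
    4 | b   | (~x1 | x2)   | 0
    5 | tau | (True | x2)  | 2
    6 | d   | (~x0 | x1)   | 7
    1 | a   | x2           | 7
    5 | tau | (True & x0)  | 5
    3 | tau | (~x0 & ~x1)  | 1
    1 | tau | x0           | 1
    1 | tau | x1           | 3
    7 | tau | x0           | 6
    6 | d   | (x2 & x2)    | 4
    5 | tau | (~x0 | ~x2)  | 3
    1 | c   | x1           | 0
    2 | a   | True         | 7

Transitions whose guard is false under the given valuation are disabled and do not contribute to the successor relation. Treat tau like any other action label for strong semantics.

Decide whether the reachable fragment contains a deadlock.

Reach set: {0,1,2,3,7}
  0: b→3  [1 exit(s)]
  1: tau→2  [1 exit(s)]
  2: a→7  [1 exit(s)]
  3: tau→1  tau→2  [2 exit(s)]
  7: ∅  [deadlock]
trace reaching 7: b·tau·a

Answer: DEADLOCK at state 7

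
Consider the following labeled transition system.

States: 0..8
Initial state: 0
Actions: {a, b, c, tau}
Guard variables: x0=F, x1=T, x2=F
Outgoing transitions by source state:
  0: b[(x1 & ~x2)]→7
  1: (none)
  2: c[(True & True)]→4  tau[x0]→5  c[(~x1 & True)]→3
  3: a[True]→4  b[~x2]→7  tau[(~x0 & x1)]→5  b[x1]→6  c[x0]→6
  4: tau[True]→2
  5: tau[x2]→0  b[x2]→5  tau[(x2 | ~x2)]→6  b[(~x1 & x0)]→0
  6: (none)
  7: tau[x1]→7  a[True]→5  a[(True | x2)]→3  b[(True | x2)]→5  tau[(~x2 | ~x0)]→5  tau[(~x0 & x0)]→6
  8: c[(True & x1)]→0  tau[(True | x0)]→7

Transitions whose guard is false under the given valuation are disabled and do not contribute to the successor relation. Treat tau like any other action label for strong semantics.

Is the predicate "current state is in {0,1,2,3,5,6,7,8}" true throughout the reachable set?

Allowed set {0,1,2,3,5,6,7,8}
Reach set: {0,2,3,4,5,6,7}
  0: safe
  2: safe
  3: safe
  4: VIOLATES
  5: safe
  6: safe
  7: safe
counterexample path to 4: b·a·a

Answer: INVARIANT VIOLATED at state 4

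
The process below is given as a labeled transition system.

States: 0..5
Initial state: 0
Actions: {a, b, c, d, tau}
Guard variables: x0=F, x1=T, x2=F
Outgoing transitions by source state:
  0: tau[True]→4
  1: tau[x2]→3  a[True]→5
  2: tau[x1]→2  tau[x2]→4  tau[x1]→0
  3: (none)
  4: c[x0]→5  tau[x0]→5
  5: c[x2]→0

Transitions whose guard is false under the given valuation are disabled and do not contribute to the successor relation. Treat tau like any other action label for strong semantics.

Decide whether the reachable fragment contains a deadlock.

Answer: DEADLOCK at state 4

Analysis:
Reach set: {0,4}
  0: tau→4  [1 out]
  4: ∅  [deadlock]
trace reaching 4: tau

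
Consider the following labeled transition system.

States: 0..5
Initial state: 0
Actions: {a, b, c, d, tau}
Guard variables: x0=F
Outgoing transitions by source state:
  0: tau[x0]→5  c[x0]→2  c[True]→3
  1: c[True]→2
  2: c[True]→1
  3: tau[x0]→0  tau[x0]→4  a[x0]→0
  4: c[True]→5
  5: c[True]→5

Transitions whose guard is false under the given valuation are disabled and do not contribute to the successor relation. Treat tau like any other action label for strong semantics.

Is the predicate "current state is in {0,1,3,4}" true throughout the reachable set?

Safe = {0,1,3,4}
Reachable = {0,3}
  0: ok
  3: ok

Answer: INVARIANT HOLDS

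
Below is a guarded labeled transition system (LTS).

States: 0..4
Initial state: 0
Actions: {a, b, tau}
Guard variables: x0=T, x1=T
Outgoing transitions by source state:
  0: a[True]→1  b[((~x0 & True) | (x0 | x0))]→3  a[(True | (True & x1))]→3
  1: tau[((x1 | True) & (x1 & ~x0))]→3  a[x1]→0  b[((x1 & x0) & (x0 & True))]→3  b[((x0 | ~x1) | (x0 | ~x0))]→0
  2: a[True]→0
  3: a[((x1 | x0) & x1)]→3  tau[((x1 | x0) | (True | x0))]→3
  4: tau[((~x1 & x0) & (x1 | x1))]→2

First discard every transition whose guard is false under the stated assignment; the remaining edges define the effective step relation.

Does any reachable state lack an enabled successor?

Answer: DEADLOCK-FREE

Trace:
R = {0,1,3}
  0: a→1  a→3  b→3  [deg 3]
  1: a→0  b→0  b→3  [deg 3]
  3: a→3  tau→3  [deg 2]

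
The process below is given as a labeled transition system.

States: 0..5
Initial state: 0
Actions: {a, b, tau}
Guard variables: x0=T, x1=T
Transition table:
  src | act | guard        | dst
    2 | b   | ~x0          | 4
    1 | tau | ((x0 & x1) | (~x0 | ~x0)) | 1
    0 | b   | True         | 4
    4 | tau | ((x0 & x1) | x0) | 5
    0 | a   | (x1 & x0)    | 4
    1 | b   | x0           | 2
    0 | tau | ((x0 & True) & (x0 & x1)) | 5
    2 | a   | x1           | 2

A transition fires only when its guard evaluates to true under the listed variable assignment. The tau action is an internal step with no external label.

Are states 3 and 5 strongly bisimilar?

Bisimulation quotient by refinement:
  round 0: {{0,1,2,3,4,5}}
  round 1: {{0},{1},{2},{3,5},{4}}
5 equivalence class(es) (converged in 2)
class of 3: {3,5}; class of 5: {3,5}

Answer: BISIMILAR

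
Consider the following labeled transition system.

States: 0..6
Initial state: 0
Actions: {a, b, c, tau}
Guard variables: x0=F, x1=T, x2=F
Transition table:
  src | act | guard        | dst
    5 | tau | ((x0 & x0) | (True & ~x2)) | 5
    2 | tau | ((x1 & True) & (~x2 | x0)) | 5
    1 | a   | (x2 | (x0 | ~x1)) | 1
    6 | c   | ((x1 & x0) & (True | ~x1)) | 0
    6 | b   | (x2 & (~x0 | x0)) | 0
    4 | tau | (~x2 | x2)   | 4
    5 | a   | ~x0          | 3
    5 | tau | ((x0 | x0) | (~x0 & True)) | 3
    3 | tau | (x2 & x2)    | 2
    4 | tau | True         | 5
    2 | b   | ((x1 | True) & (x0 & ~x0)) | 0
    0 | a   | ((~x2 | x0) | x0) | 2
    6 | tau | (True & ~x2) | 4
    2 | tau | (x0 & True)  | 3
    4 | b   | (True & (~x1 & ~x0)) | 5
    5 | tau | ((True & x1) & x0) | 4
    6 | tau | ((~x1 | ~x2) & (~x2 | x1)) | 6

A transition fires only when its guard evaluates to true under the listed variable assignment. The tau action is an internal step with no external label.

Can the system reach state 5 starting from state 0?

Answer: REACHABLE

Working:
After dropping false guards: 9 live edges.
L0 = {0}
L1 = {2}  now seen {0,2}
L2 = {5}  now seen {0,2,5}
L3 = {3}  now seen {0,2,3,5}
R = {0,2,3,5}
Path to 5: a·tau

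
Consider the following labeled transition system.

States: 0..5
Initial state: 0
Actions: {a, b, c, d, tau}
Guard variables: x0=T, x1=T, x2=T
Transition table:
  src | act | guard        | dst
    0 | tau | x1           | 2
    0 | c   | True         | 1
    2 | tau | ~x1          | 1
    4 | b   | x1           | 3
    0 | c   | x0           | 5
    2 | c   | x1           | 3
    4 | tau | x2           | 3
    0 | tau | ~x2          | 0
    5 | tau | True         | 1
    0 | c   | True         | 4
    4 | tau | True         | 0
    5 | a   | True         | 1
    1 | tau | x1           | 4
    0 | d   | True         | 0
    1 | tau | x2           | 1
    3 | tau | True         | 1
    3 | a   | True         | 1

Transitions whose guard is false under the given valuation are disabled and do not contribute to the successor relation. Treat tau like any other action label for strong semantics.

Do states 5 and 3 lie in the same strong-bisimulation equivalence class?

Answer: BISIMILAR

Working:
Bisimulation quotient by refinement:
  π0 = {{0,1,2,3,4,5}}
  π1 = {{0},{1},{2},{3,5},{4}}
5 equivalence class(es) (converged in 2)
class of 5: {3,5}; class of 3: {3,5}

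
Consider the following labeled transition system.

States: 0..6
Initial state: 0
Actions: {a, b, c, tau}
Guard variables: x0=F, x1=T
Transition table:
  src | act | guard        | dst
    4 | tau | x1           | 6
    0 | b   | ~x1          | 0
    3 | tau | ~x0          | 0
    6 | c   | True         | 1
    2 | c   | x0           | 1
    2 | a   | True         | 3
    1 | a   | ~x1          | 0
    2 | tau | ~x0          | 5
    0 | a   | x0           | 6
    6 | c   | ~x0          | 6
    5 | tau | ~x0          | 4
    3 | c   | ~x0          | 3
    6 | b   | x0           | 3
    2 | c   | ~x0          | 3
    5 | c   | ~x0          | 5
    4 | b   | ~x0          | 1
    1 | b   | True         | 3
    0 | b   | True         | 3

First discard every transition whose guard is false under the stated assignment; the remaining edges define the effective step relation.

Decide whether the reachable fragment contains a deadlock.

Reach set: {0,3}
  0: b→3  [deg 1]
  3: c→3  tau→0  [deg 2]

Answer: DEADLOCK-FREE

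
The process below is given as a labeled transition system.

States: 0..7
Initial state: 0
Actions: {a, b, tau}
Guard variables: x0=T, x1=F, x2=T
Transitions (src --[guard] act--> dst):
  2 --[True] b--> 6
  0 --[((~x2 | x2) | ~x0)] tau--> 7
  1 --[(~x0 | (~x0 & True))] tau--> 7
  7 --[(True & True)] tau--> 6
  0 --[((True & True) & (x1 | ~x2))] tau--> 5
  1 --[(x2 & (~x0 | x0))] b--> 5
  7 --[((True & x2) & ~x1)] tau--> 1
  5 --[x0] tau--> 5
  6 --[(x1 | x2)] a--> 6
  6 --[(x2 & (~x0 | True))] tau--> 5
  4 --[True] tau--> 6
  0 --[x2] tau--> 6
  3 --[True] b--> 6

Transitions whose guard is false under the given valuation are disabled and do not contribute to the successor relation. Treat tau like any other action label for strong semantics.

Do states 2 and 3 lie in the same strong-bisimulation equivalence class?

Bisimulation quotient by refinement:
  P[0] = {{0,1,2,3,4,5,6,7}}
  P[1] = {{0,4,5,7},{1,2,3},{6}}
  P[2] = {{0},{1},{2,3},{4},{5},{6},{7}}
stable after 3 split(s): 7 block(s)
[2]={2,3}  [3]={2,3}

Answer: BISIMILAR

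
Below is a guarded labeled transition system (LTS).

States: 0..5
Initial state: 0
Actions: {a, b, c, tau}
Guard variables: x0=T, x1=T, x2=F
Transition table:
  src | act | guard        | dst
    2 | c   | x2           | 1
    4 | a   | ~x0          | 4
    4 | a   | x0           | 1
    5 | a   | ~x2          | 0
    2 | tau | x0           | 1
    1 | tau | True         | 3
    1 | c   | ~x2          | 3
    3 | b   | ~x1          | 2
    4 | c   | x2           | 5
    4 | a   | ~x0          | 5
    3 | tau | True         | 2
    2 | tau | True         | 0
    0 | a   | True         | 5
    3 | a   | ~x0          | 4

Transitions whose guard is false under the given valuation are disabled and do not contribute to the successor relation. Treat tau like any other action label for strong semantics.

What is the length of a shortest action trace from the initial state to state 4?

Answer: UNREACHABLE

Working:
Layered search for 4:
  depth 0: {0}
  depth 1: {5}
4 never appears.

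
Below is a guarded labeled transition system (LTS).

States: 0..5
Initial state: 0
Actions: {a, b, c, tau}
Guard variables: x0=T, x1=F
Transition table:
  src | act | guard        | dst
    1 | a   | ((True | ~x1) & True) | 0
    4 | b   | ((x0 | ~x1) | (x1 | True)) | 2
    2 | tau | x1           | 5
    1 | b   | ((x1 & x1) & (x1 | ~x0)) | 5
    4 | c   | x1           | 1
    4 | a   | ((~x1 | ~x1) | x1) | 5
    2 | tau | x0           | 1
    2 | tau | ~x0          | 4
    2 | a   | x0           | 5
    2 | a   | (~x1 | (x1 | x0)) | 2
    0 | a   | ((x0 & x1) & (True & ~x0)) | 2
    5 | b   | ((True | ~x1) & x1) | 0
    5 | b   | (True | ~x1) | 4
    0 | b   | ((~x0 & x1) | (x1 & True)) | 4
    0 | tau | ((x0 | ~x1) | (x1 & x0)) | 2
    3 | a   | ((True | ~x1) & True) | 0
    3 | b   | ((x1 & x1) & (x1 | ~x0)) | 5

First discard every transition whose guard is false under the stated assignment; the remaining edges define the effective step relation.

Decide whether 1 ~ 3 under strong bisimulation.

Compute ~ classes (split until stable):
  round 0: {{0,1,2,3,4,5}}
  round 1: {{0},{1,3},{2},{4},{5}}
Fixed point at round 2; 5 class(es).
1∈{1,3}, 3∈{1,3}

Answer: BISIMILAR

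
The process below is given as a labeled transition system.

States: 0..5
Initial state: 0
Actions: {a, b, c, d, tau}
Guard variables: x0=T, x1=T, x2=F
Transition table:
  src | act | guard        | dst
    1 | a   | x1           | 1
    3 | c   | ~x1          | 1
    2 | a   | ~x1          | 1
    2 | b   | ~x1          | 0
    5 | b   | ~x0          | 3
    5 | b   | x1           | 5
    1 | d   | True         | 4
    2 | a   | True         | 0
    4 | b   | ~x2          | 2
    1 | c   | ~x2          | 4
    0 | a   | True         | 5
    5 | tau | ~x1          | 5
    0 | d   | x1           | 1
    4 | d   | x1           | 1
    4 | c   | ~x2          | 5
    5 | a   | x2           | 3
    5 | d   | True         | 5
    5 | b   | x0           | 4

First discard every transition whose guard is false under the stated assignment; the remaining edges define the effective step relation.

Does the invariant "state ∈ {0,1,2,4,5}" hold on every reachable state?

Answer: INVARIANT HOLDS

Trace:
Safe = {0,1,2,4,5}
R = {0,1,2,4,5}
  0: safe
  1: safe
  2: safe
  4: safe
  5: safe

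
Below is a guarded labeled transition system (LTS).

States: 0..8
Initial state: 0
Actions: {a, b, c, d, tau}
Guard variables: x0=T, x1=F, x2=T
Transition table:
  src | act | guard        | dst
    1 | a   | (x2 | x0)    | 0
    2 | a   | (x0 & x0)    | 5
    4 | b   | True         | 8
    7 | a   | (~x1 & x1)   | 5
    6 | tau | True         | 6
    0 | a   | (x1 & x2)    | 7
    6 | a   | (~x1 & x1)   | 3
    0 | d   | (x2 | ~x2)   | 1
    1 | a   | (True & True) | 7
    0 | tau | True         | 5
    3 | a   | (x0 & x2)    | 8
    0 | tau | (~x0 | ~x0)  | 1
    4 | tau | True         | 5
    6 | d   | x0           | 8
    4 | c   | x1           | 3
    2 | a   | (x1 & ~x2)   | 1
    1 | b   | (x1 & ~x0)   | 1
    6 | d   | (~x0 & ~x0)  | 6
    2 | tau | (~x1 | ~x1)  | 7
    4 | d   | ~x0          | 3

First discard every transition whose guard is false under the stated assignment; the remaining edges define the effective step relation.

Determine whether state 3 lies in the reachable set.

After dropping false guards: 11 live edges.
Layer 0: {0}
Layer 1: {1,5}  total {0,1,5}
Layer 2: {7}  total {0,1,5,7}
Reach set: {0,1,5,7}

Answer: UNREACHABLE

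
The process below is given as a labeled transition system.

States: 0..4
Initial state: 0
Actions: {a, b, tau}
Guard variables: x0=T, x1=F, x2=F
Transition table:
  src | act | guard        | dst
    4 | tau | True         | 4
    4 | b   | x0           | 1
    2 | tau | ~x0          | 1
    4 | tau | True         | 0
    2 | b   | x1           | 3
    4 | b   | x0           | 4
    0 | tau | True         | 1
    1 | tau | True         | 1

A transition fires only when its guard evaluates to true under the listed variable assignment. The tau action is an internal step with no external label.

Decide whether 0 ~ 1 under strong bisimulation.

Compute ~ classes (split until stable):
  P[0] = {{0,1,2,3,4}}
  P[1] = {{0,1},{2,3},{4}}
stable after 2 split(s): 3 block(s)
0∈{0,1}, 1∈{0,1}

Answer: BISIMILAR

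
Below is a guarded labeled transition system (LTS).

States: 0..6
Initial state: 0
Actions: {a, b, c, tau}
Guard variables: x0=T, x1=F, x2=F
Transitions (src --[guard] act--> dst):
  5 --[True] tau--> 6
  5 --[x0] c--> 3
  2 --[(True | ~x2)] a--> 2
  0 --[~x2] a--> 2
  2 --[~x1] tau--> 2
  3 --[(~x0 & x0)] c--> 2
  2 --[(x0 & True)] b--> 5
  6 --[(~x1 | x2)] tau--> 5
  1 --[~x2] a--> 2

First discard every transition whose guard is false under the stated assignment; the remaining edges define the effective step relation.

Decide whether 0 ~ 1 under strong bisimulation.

Compute ~ classes (split until stable):
  P[0] = {{0,1,2,3,4,5,6}}
  P[1] = {{0,1},{2},{3,4},{5},{6}}
stable after 2 split(s): 5 block(s)
[0]={0,1}  [1]={0,1}

Answer: BISIMILAR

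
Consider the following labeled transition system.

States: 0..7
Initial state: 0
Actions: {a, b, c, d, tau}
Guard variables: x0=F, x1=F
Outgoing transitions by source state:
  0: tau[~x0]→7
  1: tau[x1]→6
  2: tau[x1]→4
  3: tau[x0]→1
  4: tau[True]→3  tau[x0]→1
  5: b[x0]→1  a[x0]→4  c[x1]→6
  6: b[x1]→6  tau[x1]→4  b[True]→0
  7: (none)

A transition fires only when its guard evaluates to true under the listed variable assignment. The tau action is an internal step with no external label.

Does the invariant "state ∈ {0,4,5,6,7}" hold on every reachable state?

Allowed set {0,4,5,6,7}
Reach set: {0,7}
  0: safe
  7: safe

Answer: INVARIANT HOLDS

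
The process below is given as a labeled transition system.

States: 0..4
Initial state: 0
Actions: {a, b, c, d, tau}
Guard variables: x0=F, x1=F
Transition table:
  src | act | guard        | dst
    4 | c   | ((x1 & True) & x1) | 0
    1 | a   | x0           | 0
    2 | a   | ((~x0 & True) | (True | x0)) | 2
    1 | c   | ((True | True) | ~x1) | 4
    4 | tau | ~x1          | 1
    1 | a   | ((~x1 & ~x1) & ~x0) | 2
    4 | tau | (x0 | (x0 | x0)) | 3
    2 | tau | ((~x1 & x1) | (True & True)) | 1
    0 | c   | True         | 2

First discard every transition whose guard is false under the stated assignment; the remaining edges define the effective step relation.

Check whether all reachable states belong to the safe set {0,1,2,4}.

Answer: INVARIANT HOLDS

Analysis:
Allowed set {0,1,2,4}
R = {0,1,2,4}
  0: ✓
  1: ✓
  2: ✓
  4: ✓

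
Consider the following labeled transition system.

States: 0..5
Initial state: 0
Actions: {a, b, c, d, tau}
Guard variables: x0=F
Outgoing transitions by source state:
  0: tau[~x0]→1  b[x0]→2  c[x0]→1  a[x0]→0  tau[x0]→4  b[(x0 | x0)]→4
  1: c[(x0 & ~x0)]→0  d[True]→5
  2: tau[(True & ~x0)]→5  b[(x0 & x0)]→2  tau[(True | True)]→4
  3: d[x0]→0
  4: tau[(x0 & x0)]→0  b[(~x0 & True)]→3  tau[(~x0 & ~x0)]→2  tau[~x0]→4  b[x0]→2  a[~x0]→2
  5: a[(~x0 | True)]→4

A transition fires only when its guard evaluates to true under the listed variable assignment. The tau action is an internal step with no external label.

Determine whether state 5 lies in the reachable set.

9 transition(s) survive guard evaluation.
depth 0: {0}
depth 1: {1}  total {0,1}
depth 2: {5}  total {0,1,5}
depth 3: {4}  total {0,1,4,5}
depth 4: {2,3}  total {0,1,2,3,4,5}
Reachable = {0,1,2,3,4,5}
trace reaching 5: tau·d

Answer: REACHABLE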